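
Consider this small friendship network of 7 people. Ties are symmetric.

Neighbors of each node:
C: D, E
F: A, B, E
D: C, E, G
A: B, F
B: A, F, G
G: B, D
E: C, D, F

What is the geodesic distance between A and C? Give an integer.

One shortest route is A – F – E – C, which uses 3 edges, and at distance 2 from A we only reach {E, G}, which does not include C. So d(A,C) = 3.

3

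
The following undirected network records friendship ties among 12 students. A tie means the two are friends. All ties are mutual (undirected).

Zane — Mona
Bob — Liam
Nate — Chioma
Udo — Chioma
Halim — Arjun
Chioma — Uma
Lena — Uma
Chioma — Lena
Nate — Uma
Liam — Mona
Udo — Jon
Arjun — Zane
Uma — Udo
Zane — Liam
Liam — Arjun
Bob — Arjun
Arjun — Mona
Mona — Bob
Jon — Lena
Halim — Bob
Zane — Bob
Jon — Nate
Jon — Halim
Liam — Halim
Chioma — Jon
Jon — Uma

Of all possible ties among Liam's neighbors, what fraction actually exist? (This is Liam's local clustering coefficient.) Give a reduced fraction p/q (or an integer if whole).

Liam's neighbors: Arjun, Bob, Halim, Mona, and Zane (k = 5).
Possible neighbor pairs: C(5,2) = 10. Edges among them: Arjun–Bob, Arjun–Halim, Arjun–Mona, Arjun–Zane, Bob–Halim, Bob–Mona, Bob–Zane, Mona–Zane → e = 8.
Clustering(Liam) = 8/10 = 4/5.

4/5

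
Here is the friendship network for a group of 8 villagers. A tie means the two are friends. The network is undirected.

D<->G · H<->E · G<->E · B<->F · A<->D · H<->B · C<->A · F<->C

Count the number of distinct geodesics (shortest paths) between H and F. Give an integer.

The shortest distance is 2, and the only length-2 path is H–B–F. So there is exactly 1 shortest path.

1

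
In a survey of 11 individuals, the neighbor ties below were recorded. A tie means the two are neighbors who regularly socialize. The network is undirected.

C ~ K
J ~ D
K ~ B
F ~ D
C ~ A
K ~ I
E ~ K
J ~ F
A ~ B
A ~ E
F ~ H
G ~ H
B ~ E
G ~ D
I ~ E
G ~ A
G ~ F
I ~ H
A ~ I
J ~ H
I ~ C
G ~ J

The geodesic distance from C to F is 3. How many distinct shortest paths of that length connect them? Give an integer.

The shortest distance is 3. The length-3 paths are: C–I–H–F; C–A–G–F.
That gives 2 distinct shortest paths.

2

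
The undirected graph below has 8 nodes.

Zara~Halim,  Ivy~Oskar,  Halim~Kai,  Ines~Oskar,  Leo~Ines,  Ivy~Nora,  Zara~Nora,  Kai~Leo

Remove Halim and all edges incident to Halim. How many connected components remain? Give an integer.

1

Halim's neighbors (Kai and Zara) remain reachable from one another through other ties, so the rest of the network stays in one piece.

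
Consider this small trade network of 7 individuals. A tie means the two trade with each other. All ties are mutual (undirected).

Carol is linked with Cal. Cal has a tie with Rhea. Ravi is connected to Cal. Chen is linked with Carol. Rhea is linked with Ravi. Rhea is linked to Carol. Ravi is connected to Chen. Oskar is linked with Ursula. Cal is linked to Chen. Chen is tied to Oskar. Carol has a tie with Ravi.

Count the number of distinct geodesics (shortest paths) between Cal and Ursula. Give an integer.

1

The shortest distance is 3, and the only length-3 path is Cal–Chen–Oskar–Ursula. So there is exactly 1 shortest path.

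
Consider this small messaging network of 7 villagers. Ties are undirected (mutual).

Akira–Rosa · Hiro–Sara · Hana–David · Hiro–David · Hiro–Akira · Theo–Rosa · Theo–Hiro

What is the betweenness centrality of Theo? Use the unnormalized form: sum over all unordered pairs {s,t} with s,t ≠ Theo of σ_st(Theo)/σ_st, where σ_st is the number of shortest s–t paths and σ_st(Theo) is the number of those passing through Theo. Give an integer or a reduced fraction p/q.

Pairs whose geodesics pass through Theo — Sara–Rosa: 1/2; Hana–Rosa: 1/2; Hiro–Rosa: 1/2; Rosa–David: 1/2.
All other pairs contribute 0.
Summing the contributions gives betweenness(Theo) = 2.

2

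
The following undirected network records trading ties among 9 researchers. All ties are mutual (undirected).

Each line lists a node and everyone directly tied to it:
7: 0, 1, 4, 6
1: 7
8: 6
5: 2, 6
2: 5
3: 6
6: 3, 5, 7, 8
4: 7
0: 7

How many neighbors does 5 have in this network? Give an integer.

5 is directly tied to 2 and 6. That is 2 neighbors, so the degree of 5 is 2.

2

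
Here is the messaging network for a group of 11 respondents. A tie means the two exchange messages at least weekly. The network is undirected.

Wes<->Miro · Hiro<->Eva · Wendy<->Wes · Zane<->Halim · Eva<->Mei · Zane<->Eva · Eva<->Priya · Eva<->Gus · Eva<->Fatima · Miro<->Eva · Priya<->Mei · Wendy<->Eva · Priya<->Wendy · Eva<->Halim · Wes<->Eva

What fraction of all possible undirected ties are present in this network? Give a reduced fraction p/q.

3/11

There are 15 edges and 11 nodes, so the maximum possible is C(11,2) = 55.
Density = 15/55 = 3/11.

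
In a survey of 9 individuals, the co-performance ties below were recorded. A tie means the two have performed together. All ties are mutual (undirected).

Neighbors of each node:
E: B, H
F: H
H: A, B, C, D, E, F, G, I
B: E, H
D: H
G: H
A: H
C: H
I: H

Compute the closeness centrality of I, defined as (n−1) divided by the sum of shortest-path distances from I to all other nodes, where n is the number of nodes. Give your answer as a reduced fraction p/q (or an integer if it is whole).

8/15

Distances from I: A:2, B:2, C:2, D:2, E:2, F:2, G:2, H:1. Sum = 15.
n = 9, so closeness = 8/15.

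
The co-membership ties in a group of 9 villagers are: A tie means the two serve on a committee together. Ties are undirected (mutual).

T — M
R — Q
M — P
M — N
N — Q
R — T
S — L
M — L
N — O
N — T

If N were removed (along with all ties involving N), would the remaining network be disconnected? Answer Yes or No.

Yes

Removing N leaves {L, M, P, Q, R, S, and T} with no path to {O}, so the network splits into 2 components. N is a cut vertex.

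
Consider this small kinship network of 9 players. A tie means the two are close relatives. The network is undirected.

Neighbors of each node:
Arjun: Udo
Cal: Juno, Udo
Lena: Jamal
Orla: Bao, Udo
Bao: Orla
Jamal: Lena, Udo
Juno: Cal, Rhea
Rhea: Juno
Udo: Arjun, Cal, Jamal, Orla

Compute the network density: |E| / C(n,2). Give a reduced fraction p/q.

There are 8 edges and 9 nodes, so the maximum possible is C(9,2) = 36.
Density = 8/36 = 2/9.

2/9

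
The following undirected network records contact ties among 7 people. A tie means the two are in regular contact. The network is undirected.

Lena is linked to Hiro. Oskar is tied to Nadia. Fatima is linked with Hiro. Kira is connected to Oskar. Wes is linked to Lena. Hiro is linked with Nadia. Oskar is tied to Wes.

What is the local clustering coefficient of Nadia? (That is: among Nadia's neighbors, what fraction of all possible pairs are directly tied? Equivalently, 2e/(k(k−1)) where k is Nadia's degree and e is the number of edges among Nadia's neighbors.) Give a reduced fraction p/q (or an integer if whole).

0

Nadia's neighbors: Hiro and Oskar (k = 2).
Possible neighbor pairs: C(2,2) = 1. Edges among them: none → e = 0.
Clustering(Nadia) = 0/1.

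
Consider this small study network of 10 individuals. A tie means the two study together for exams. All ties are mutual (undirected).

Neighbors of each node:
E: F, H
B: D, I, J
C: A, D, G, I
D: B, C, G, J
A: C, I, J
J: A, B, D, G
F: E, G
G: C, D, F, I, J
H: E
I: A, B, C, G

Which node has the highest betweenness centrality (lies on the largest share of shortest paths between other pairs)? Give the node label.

Unnormalized betweenness of each node: A:2/3, B:2/3, C:13/6, D:13/6, E:8, F:14, G:19, H:0, I:11/3, J:11/3.
G has the largest value, 19, making it the main broker — the node through which the most shortest paths run.

G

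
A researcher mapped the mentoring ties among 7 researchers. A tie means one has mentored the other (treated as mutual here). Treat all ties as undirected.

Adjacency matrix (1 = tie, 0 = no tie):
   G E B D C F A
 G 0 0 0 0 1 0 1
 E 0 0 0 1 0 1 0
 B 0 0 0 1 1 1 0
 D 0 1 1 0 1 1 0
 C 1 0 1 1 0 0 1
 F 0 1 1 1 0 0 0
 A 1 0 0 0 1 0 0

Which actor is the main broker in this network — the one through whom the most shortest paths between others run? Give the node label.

Unnormalized betweenness of each node: A:0, B:3/2, C:8, D:5, E:0, F:1/2, G:0.
C has the largest value, 8, making it the main broker — the node through which the most shortest paths run.

C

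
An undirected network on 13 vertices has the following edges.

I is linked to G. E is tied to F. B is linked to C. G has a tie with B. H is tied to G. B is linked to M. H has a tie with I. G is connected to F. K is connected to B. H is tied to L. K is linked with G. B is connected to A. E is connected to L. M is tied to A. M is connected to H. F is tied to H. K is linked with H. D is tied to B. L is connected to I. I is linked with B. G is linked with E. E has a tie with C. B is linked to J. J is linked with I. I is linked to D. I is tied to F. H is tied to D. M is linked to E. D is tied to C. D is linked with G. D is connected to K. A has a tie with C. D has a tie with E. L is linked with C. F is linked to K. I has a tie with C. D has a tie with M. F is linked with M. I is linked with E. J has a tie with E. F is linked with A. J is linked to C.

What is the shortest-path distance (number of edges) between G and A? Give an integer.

2

One shortest route is G – F – A, which uses 2 edges, and G and A are not directly tied, so nothing shorter exists. So d(G,A) = 2.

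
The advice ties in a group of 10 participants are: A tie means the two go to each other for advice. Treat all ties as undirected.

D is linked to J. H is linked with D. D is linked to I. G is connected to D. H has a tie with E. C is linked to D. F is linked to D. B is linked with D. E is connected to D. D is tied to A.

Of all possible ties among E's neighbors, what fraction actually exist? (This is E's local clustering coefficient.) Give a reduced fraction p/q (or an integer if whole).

E's neighbors: D and H (k = 2).
Possible neighbor pairs: C(2,2) = 1. Edges among them: D–H → e = 1.
Clustering(E) = 1/1.

1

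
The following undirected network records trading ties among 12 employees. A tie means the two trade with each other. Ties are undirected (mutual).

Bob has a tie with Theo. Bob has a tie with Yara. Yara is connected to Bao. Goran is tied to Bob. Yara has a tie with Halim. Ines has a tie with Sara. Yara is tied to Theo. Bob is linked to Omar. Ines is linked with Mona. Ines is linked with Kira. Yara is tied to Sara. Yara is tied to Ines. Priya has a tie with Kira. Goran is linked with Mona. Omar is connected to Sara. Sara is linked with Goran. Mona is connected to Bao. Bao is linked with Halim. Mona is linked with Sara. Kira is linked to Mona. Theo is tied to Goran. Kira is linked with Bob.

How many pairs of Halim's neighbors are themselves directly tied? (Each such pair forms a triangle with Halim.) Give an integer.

Halim's neighbors: Bao and Yara.
Neighbor pairs that are themselves tied: Halim–Bao–Yara. Each forms one triangle with Halim, for 1 in total.

1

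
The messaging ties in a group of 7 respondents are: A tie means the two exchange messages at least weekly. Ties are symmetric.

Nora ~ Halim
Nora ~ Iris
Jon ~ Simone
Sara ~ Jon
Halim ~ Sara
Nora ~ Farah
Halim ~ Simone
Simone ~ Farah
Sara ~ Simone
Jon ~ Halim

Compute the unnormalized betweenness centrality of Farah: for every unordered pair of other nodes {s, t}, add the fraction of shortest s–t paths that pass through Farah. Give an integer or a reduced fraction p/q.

Pairs whose geodesics pass through Farah — Nora–Simone: 1/2; Iris–Simone: 1/2.
All other pairs contribute 0.
Summing the contributions gives betweenness(Farah) = 1.

1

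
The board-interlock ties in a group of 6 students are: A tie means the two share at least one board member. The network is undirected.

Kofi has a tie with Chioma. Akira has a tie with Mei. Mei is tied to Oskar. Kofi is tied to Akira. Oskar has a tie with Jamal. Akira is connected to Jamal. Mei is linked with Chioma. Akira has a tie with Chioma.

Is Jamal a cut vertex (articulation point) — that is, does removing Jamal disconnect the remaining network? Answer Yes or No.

Even without Jamal, every remaining node can still reach every other (the residual graph is connected), so Jamal is not a cut vertex.

No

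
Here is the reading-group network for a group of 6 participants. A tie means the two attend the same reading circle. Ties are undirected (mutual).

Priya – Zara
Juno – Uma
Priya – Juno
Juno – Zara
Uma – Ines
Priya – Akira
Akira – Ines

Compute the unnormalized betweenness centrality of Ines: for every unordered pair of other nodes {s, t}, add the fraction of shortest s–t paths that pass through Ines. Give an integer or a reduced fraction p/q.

1

Pairs whose geodesics pass through Ines — Uma–Akira: 1.
All other pairs contribute 0.
Summing the contributions gives betweenness(Ines) = 1.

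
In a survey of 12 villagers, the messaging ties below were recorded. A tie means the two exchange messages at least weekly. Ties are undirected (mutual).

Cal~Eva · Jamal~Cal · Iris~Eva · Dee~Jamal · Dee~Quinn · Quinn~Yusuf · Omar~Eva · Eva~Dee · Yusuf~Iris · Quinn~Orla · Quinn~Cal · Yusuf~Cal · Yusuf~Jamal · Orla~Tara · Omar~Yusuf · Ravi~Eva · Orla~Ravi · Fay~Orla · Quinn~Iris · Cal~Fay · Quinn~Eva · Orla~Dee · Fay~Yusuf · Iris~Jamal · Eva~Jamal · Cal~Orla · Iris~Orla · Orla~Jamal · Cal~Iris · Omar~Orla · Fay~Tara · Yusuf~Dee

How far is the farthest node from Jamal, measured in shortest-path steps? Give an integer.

2

Distances from Jamal: Cal:1, Dee:1, Eva:1, Fay:2, Iris:1, Omar:2, Orla:1, Quinn:2, Ravi:2, Tara:2, Yusuf:1.
The largest is 2 (to Omar, Ravi, Quinn, Fay, and Tara), so the eccentricity of Jamal is 2.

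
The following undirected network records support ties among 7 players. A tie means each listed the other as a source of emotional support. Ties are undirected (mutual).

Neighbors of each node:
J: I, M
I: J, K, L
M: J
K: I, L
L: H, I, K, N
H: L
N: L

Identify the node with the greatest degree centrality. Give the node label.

L

Degrees — H:1, I:3, J:2, K:2, L:4, M:1, N:1.
The maximum is 4, attained only by L.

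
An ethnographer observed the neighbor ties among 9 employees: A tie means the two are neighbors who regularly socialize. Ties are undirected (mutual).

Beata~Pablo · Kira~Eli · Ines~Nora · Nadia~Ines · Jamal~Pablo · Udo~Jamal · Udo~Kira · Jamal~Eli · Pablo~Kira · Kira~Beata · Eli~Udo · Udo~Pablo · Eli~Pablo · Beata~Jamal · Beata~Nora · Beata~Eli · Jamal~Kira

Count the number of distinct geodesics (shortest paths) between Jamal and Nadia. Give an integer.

1

The shortest distance is 4, and the only length-4 path is Jamal–Beata–Nora–Ines–Nadia. So there is exactly 1 shortest path.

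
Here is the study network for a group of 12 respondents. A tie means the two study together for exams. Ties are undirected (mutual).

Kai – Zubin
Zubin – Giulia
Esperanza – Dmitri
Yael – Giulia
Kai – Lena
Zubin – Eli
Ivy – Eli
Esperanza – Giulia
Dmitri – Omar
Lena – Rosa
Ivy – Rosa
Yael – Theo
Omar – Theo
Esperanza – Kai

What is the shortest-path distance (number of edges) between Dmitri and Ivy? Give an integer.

One shortest route is Dmitri – Esperanza – Kai – Lena – Rosa – Ivy, which uses 5 edges, and at distance 4 from Dmitri we only reach {Eli, Rosa}, which does not include Ivy. So d(Dmitri,Ivy) = 5.

5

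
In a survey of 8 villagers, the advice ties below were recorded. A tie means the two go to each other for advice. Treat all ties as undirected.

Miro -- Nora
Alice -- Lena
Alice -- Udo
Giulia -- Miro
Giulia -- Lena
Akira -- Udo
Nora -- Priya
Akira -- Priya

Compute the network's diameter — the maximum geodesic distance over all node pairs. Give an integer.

4

Eccentricity of each node (its greatest distance to any other): Akira:4, Alice:4, Giulia:4, Lena:4, Miro:4, Nora:4, Priya:4, Udo:4.
The maximum eccentricity is 4, realized for instance by the pair Akira–Giulia via Akira – Udo – Alice – Lena – Giulia. So the diameter is 4.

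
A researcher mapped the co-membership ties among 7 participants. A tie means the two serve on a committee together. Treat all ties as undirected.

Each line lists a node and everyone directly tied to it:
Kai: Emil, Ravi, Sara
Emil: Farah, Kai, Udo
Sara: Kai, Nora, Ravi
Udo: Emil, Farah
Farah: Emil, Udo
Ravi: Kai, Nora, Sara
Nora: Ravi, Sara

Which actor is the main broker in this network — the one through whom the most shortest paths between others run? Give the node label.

Unnormalized betweenness of each node: Emil:8, Farah:0, Kai:9, Nora:0, Ravi:2, Sara:2, Udo:0.
Kai has the largest value, 9, making it the main broker — the node through which the most shortest paths run.

Kai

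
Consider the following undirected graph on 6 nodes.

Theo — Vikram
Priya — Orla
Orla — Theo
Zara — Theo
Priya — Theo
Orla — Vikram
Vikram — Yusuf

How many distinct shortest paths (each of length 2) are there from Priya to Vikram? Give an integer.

2

The shortest distance is 2. The length-2 paths are: Priya–Orla–Vikram; Priya–Theo–Vikram.
That gives 2 distinct shortest paths.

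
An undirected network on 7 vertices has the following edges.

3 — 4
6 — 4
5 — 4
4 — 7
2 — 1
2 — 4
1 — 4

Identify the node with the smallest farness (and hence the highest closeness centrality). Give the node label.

4

Farness (sum of distances to all others) for each node — 1:10, 2:10, 3:11, 4:6, 5:11, 6:11, 7:11.
The smallest farness is 6, for 4, so 4 has the highest closeness.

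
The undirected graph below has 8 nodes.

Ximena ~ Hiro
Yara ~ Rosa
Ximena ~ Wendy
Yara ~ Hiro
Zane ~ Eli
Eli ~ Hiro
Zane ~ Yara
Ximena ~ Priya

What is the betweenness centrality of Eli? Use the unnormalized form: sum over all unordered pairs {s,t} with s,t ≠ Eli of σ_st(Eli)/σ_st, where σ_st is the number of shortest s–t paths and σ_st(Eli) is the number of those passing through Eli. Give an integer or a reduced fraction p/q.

2

Pairs whose geodesics pass through Eli — Hiro–Zane: 1/2; Wendy–Zane: 1/2; Ximena–Zane: 1/2; Zane–Priya: 1/2.
All other pairs contribute 0.
Summing the contributions gives betweenness(Eli) = 2.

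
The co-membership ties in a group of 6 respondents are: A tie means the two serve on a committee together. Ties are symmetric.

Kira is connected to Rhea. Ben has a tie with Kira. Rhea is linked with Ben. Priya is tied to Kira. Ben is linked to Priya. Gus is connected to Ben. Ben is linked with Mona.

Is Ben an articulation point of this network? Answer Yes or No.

Removing Ben leaves {Kira, Priya, and Rhea} with no path to {Gus}, so the network splits into 3 components. Ben is a cut vertex.

Yes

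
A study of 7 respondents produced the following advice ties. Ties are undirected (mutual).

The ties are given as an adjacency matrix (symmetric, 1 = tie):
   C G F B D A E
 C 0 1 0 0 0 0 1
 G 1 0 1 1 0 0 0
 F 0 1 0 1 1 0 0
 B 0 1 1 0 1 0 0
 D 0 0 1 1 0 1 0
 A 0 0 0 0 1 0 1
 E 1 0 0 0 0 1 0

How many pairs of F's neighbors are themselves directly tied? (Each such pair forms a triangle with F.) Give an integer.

2

F's neighbors: B, D, and G.
Neighbor pairs that are themselves tied: F–B–D; F–B–G. Each forms one triangle with F, for 2 in total.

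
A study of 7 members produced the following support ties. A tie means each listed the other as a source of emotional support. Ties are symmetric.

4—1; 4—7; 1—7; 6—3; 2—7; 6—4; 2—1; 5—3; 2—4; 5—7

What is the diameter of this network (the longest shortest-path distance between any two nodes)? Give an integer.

Eccentricity of each node (its greatest distance to any other): 1:3, 2:3, 3:3, 4:2, 5:2, 6:2, 7:2.
The maximum eccentricity is 3, realized for instance by the pair 3–2 via 3 – 6 – 4 – 2. So the diameter is 3.

3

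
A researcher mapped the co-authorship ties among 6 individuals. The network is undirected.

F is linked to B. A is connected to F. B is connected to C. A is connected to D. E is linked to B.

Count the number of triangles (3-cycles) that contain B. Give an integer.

0

B's neighbors are C, E, and F, but none of them are tied to each other, so no triangle contains B.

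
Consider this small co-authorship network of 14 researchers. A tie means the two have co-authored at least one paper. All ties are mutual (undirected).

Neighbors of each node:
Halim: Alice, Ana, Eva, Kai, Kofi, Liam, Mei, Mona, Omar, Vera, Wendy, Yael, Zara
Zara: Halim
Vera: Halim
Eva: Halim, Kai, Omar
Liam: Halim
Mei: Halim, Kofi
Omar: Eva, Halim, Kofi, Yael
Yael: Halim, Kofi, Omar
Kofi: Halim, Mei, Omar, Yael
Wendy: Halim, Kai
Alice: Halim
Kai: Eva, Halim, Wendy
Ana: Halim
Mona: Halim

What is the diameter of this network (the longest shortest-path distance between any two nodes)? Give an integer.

Eccentricity of each node (its greatest distance to any other): Alice:2, Ana:2, Eva:2, Halim:1, Kai:2, Kofi:2, Liam:2, Mei:2, Mona:2, Omar:2, Vera:2, Wendy:2, Yael:2, Zara:2.
The maximum eccentricity is 2, realized for instance by the pair Mei–Vera via Mei – Halim – Vera. So the diameter is 2.

2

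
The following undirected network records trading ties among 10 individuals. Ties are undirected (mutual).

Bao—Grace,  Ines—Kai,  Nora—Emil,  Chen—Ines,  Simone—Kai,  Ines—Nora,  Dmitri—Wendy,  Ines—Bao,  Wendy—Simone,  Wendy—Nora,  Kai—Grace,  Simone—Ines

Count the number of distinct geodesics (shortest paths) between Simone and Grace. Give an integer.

The shortest distance is 2, and the only length-2 path is Simone–Kai–Grace. So there is exactly 1 shortest path.

1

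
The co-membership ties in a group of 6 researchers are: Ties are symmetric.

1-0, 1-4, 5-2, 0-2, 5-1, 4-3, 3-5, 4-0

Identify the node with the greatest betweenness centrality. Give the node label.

Unnormalized betweenness of each node: 0:3/2, 1:1, 2:1/2, 3:1/2, 4:3/2, 5:2.
5 has the largest value, 2, making it the main broker — the node through which the most shortest paths run.

5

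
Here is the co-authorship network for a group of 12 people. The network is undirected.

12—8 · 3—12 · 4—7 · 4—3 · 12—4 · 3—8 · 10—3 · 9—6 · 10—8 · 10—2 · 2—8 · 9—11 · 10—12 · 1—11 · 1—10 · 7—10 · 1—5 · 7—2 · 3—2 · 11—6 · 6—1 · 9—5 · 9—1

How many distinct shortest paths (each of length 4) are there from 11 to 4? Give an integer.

The shortest distance is 4. The length-4 paths are: 11–1–10–12–4; 11–1–10–7–4; 11–1–10–3–4.
That gives 3 distinct shortest paths.

3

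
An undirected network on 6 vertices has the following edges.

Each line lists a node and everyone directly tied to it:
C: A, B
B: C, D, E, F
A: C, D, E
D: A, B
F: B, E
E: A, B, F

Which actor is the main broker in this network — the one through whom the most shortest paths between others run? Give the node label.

Unnormalized betweenness of each node: A:3/2, B:7/2, C:1/3, D:1/3, E:4/3, F:0.
B has the largest value, 7/2, making it the main broker — the node through which the most shortest paths run.

B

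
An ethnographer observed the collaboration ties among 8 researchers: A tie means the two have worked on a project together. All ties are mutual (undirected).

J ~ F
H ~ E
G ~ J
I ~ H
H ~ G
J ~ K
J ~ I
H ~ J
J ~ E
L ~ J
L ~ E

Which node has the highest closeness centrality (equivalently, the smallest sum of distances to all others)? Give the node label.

J

Farness (sum of distances to all others) for each node — E:11, F:13, G:12, H:10, I:12, J:7, K:13, L:12.
The smallest farness is 7, for J, so J has the highest closeness.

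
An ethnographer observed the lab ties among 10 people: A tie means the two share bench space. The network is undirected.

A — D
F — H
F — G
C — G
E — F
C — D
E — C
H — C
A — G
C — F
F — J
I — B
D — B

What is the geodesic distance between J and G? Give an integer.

One shortest route is J – F – G, which uses 2 edges, and J and G are not directly tied, so nothing shorter exists. So d(J,G) = 2.

2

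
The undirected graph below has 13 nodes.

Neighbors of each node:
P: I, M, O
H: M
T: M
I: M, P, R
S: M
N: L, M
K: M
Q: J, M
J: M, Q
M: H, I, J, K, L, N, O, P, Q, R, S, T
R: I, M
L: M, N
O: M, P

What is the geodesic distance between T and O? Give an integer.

One shortest route is T – M – O, which uses 2 edges, and T and O are not directly tied, so nothing shorter exists. So d(T,O) = 2.

2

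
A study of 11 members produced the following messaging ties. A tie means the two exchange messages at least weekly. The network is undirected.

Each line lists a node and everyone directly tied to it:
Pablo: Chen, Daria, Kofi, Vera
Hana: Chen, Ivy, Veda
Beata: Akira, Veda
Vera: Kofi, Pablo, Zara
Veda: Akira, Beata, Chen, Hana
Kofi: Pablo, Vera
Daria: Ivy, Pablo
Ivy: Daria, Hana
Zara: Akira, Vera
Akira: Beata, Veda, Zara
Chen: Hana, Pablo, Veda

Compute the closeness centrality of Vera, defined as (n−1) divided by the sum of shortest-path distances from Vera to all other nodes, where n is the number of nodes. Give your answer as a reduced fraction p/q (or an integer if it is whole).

Distances from Vera: Akira:2, Beata:3, Chen:2, Daria:2, Hana:3, Ivy:3, Kofi:1, Pablo:1, Veda:3, Zara:1. Sum = 21.
n = 11, so closeness = 10/21.

10/21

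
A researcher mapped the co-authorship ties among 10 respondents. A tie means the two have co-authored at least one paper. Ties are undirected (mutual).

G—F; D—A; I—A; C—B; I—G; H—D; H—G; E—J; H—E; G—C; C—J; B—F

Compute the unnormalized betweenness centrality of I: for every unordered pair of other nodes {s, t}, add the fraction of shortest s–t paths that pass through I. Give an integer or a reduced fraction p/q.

Pairs whose geodesics pass through I — A–G: 1; A–F: 1; A–B: 2/2; A–C: 1; A–J: 1/2.
All other pairs contribute 0.
Summing the contributions gives betweenness(I) = 9/2.

9/2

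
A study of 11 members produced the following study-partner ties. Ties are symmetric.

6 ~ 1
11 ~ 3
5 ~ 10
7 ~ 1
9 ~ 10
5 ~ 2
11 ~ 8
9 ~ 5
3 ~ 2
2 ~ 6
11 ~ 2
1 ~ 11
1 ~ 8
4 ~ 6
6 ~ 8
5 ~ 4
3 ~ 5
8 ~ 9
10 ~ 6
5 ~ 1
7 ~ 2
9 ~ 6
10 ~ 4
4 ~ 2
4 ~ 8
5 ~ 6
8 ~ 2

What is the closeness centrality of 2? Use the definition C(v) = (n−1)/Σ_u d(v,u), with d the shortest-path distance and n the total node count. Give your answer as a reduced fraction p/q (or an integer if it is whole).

10/13

Distances from 2: 1:2, 3:1, 4:1, 5:1, 6:1, 7:1, 8:1, 9:2, 10:2, 11:1. Sum = 13.
n = 11, so closeness = 10/13.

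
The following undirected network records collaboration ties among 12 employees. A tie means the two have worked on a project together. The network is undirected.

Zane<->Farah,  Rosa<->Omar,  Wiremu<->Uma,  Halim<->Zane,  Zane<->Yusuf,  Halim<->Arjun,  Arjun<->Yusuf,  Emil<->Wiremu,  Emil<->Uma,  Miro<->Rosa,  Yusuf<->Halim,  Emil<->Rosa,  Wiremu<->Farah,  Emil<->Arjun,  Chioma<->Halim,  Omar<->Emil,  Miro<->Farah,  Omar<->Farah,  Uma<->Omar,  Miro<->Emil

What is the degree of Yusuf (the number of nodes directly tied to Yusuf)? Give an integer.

3

Yusuf is directly tied to Arjun, Halim, and Zane. That is 3 neighbors, so the degree of Yusuf is 3.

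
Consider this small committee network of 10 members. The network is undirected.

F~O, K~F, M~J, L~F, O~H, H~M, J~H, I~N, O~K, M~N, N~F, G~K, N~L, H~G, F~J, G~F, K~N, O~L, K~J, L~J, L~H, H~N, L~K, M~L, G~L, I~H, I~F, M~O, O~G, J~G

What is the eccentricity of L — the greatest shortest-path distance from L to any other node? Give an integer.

2

Distances from L: F:1, G:1, H:1, I:2, J:1, K:1, M:1, N:1, O:1.
The largest is 2 (to I), so the eccentricity of L is 2.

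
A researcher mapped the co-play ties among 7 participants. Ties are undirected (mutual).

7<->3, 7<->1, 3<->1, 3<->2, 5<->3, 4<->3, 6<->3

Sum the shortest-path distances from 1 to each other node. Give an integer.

10

Distances from 1: 2:2, 3:1, 4:2, 5:2, 6:2, 7:1.
Sum = 2 + 1 + 2 + 2 + 2 + 1 = 10.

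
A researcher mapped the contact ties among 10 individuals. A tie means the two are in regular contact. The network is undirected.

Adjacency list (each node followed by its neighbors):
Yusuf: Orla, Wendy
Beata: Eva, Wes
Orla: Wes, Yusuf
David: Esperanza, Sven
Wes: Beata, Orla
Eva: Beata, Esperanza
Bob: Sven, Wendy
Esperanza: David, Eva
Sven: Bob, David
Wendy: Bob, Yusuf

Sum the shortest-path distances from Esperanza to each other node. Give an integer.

25

Distances from Esperanza: Beata:2, Bob:3, David:1, Eva:1, Orla:4, Sven:2, Wendy:4, Wes:3, Yusuf:5.
Sum = 2 + 3 + 1 + 1 + 4 + 2 + 4 + 3 + 5 = 25.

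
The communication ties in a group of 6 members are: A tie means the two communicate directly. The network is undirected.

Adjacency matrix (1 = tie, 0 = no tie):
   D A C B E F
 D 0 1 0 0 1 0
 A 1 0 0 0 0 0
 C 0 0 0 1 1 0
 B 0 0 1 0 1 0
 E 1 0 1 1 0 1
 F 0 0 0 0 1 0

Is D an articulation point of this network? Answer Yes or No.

Yes

Removing D leaves {A} with no path to {B, C, E, and F}, so the network splits into 2 components. D is a cut vertex.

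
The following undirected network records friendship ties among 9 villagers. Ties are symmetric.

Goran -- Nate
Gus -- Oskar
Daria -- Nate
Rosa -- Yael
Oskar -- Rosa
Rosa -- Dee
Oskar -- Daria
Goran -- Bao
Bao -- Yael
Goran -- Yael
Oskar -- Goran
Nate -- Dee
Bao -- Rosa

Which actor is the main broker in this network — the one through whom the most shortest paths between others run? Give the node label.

Unnormalized betweenness of each node: Bao:1/3, Daria:1, Dee:1, Goran:19/3, Gus:0, Nate:19/6, Oskar:61/6, Rosa:20/3, Yael:1/3.
Oskar has the largest value, 61/6, making it the main broker — the node through which the most shortest paths run.

Oskar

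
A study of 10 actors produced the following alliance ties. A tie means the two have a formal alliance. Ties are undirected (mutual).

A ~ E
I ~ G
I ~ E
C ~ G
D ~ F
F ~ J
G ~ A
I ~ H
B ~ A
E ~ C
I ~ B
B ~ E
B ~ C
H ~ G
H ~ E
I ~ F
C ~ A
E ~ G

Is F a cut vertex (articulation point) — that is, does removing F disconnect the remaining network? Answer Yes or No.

Removing F leaves {A, B, C, E, G, H, and I} with no path to {J}, so the network splits into 3 components. F is a cut vertex.

Yes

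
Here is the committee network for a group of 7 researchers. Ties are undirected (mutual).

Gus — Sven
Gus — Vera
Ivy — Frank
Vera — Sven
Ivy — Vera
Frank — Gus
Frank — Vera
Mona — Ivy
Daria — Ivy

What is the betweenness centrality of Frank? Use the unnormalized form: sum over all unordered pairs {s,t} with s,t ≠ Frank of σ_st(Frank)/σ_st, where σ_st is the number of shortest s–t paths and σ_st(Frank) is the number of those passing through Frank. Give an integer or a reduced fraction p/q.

Pairs whose geodesics pass through Frank — Mona–Gus: 1/2; Daria–Gus: 1/2; Gus–Ivy: 1/2.
All other pairs contribute 0.
Summing the contributions gives betweenness(Frank) = 3/2.

3/2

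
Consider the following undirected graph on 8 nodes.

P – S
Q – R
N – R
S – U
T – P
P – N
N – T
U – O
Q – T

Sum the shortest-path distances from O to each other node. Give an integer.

24

Distances from O: N:4, P:3, Q:5, R:5, S:2, T:4, U:1.
Sum = 4 + 3 + 5 + 5 + 2 + 4 + 1 = 24.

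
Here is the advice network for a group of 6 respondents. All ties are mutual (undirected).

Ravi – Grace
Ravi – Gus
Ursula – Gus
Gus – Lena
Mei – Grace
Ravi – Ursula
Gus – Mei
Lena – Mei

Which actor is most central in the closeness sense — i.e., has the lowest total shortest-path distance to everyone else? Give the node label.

Gus

Farness (sum of distances to all others) for each node — Grace:8, Gus:6, Lena:8, Mei:7, Ravi:7, Ursula:8.
The smallest farness is 6, for Gus, so Gus has the highest closeness.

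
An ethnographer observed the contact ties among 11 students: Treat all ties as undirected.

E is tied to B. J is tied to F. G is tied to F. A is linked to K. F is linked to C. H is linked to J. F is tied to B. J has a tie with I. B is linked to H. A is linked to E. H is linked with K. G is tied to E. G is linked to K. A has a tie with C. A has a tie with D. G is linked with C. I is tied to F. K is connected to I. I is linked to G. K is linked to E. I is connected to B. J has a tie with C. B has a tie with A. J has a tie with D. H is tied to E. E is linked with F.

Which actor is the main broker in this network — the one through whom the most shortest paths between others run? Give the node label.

J

Unnormalized betweenness of each node: A:67/12, B:25/12, C:11/6, D:1/2, E:35/12, F:37/12, G:7/4, H:19/12, I:9/4, J:6, K:29/12.
J has the largest value, 6, making it the main broker — the node through which the most shortest paths run.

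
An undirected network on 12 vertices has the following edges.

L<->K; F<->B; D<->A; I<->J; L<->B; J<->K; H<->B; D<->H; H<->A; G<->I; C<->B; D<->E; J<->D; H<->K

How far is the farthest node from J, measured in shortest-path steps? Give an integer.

4

Distances from J: A:2, B:3, C:4, D:1, E:2, F:4, G:2, H:2, I:1, K:1, L:2.
The largest is 4 (to F and C), so the eccentricity of J is 4.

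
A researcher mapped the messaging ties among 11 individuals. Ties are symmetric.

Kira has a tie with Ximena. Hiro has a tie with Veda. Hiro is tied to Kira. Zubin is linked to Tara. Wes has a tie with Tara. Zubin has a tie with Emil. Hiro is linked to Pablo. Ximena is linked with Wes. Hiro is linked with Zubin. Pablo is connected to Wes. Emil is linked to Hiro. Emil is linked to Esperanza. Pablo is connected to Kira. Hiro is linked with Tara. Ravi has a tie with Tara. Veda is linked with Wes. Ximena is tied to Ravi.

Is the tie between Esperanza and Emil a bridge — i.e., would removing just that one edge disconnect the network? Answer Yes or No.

Yes

Without the Esperanza–Emil edge there is no alternate route between Esperanza and Emil, so the network disconnects. It is a bridge.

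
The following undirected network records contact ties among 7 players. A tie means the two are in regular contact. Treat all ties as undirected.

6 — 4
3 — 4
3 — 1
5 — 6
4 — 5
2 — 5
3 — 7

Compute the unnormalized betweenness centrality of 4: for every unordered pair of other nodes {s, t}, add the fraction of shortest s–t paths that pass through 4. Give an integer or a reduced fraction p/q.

9

Pairs whose geodesics pass through 4 — 1–5: 1; 1–2: 1; 1–6: 1; 5–3: 1; 5–7: 1; 2–3: 1; 2–7: 1; 3–6: 1; 7–6: 1.
All other pairs contribute 0.
Summing the contributions gives betweenness(4) = 9.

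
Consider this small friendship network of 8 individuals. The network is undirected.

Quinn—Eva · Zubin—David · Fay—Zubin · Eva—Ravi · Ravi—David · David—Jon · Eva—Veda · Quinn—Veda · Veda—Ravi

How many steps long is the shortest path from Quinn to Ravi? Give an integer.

2

One shortest route is Quinn – Eva – Ravi, which uses 2 edges, and Quinn and Ravi are not directly tied, so nothing shorter exists. So d(Quinn,Ravi) = 2.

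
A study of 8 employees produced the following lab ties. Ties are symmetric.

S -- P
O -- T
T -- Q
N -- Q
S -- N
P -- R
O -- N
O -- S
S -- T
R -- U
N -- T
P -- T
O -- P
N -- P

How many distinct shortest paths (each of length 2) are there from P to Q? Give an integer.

2

The shortest distance is 2. The length-2 paths are: P–N–Q; P–T–Q.
That gives 2 distinct shortest paths.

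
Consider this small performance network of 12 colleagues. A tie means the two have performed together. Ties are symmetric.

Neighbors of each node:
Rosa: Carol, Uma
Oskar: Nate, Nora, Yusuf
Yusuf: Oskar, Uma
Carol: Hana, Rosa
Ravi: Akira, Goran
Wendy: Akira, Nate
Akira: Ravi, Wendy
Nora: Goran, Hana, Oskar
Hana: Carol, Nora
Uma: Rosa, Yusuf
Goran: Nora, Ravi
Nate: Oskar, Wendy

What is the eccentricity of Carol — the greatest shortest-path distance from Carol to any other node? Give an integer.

Distances from Carol: Akira:5, Goran:3, Hana:1, Nate:4, Nora:2, Oskar:3, Ravi:4, Rosa:1, Uma:2, Wendy:5, Yusuf:3.
The largest is 5 (to Akira and Wendy), so the eccentricity of Carol is 5.

5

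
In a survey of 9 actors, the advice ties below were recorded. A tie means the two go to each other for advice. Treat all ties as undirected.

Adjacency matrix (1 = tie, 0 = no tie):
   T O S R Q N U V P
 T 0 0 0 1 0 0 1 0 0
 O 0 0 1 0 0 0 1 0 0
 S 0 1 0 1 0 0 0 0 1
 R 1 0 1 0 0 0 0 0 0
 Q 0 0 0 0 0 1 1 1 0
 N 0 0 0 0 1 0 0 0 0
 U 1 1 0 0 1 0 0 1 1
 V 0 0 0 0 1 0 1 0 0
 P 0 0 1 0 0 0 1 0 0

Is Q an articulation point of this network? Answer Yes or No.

Yes

Removing Q leaves {O, P, R, S, T, U, and V} with no path to {N}, so the network splits into 2 components. Q is a cut vertex.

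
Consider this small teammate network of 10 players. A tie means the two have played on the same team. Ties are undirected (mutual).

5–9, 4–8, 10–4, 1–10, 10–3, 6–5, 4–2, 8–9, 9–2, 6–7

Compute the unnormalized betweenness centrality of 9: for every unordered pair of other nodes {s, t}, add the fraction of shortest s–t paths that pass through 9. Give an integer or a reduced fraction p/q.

Pairs whose geodesics pass through 9 — 7–1: 2/2; 7–3: 2/2; 7–4: 2/2; 7–8: 1; 7–2: 1; 7–10: 2/2; 1–6: 2/2; 1–5: 2/2; 3–6: 2/2; 3–5: 2/2; 6–4: 2/2; 6–8: 1; 6–2: 1; 6–10: 2/2 … (+5 more pairs).
All other pairs contribute 0.
Summing the contributions gives betweenness(9) = 37/2.

37/2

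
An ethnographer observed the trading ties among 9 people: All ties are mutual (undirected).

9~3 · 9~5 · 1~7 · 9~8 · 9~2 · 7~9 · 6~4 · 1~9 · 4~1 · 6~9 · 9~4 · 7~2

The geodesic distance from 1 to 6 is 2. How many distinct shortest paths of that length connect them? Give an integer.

2

The shortest distance is 2. The length-2 paths are: 1–9–6; 1–4–6.
That gives 2 distinct shortest paths.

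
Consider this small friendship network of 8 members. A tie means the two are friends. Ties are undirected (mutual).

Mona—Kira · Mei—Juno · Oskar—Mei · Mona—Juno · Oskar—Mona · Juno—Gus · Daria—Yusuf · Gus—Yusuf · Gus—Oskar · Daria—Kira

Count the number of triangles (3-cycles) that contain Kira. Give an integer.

0

Kira's neighbors are Daria and Mona, but none of them are tied to each other, so no triangle contains Kira.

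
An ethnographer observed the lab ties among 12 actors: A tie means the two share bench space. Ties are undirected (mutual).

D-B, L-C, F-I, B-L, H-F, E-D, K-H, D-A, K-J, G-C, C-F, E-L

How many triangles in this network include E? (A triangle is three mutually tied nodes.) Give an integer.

0

E's neighbors are D and L, but none of them are tied to each other, so no triangle contains E.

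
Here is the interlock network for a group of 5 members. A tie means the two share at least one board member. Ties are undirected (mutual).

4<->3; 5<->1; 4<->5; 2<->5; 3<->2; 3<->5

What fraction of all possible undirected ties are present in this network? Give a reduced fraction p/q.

3/5

There are 6 edges and 5 nodes, so the maximum possible is C(5,2) = 10.
Density = 6/10 = 3/5.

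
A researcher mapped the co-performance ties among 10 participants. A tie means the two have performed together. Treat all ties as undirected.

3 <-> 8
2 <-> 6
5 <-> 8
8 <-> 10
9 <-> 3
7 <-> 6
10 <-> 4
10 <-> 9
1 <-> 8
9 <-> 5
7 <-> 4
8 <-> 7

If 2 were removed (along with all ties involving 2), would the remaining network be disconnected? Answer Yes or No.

No

Even without 2, every remaining node can still reach every other (the residual graph is connected), so 2 is not a cut vertex.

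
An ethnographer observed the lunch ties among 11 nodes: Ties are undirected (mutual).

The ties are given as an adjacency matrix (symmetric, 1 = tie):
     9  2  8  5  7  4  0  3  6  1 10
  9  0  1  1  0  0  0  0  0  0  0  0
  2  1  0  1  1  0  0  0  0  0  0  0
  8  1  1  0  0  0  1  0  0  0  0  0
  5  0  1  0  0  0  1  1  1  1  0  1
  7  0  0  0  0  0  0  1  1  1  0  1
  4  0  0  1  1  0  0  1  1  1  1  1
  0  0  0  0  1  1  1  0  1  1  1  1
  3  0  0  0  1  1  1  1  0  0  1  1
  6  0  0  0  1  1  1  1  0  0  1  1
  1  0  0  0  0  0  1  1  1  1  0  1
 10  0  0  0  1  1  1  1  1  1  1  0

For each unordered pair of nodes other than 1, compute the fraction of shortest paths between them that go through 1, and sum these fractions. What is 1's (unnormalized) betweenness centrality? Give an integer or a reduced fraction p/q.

Pairs whose geodesics pass through 1 — 3–6: 1/6.
All other pairs contribute 0.
Summing the contributions gives betweenness(1) = 1/6.

1/6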